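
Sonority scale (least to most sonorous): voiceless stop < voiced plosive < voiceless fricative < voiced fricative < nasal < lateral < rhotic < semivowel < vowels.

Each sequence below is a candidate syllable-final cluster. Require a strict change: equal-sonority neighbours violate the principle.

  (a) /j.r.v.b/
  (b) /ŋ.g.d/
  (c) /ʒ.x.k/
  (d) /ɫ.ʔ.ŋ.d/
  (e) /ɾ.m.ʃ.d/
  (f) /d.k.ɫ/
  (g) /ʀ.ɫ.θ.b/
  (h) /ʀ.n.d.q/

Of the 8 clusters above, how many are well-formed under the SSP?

5

(a) sonority 8-7-4-2: well-formed.
(b) sonority 5-2-2: ill-formed.
(c) sonority 4-3-1: well-formed.
(d) sonority 6-1-5-2: ill-formed.
(e) sonority 7-5-3-2: well-formed.
(f) sonority 2-1-6: ill-formed.
(g) sonority 7-6-3-2: well-formed.
(h) sonority 7-5-2-1: well-formed.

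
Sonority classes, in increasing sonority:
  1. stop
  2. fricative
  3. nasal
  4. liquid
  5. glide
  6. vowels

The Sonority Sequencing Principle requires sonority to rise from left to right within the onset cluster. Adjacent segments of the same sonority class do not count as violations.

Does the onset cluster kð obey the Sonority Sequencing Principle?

/k/: stop = 1.
/ð/: fricative = 2.
The profile 1-2 strictly rises, so the onset cluster satisfies the SSP.

yes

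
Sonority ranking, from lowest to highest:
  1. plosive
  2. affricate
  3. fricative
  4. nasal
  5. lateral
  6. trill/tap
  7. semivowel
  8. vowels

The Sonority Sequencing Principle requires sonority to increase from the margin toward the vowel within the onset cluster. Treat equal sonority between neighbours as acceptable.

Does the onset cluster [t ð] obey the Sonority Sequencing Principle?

yes

/t/ is a plosive (sonority 1).
/ð/ is a fricative (sonority 3).
The profile 1-3 strictly rises, so the onset cluster satisfies the SSP.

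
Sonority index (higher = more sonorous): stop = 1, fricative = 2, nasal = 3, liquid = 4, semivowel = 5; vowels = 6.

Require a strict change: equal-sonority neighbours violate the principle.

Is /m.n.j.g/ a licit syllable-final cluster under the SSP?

/m/ is a nasal (sonority 3).
/n/ is a nasal (sonority 3).
/j/ is a semivowel (sonority 5).
/g/ is a stop (sonority 1).
The profile is 3-3-5-1. Between /m/ (3) and /n/ (3) sonority does not fall, so the cluster violates the SSP.

no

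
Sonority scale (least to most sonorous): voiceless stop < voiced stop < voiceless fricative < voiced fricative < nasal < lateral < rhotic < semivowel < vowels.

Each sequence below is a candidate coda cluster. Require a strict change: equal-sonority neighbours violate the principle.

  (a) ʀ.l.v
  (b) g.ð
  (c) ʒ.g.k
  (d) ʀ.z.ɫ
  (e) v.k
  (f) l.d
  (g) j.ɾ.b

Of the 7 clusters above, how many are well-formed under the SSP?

(a) sonority 7-6-4: well-formed.
(b) sonority 2-4: ill-formed.
(c) sonority 4-2-1: well-formed.
(d) sonority 7-4-6: ill-formed.
(e) sonority 4-1: well-formed.
(f) sonority 6-2: well-formed.
(g) sonority 8-7-2: well-formed.

5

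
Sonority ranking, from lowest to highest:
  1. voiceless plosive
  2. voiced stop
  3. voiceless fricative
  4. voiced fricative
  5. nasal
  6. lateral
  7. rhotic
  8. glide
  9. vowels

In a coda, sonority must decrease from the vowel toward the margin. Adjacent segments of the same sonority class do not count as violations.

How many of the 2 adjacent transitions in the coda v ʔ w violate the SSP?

/v/: voiced fricative = 4.
/ʔ/: voiceless plosive = 1.
/w/: glide = 8.
/v/→/ʔ/: 4→1 (falls) — ok.
/ʔ/→/w/: 1→8 (does not fall) — violation.

1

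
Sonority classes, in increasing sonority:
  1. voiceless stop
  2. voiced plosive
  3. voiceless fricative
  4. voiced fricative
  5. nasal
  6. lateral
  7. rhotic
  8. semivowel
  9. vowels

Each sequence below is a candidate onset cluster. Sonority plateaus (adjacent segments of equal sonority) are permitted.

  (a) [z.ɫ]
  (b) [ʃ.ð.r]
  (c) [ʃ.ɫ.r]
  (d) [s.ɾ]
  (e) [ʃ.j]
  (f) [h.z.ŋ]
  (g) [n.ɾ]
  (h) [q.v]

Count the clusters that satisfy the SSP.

8

(a) 4-6 → obeys
(b) 3-4-7 → obeys
(c) 3-6-7 → obeys
(d) 3-7 → obeys
(e) 3-8 → obeys
(f) 3-4-5 → obeys
(g) 5-7 → obeys
(h) 1-4 → obeys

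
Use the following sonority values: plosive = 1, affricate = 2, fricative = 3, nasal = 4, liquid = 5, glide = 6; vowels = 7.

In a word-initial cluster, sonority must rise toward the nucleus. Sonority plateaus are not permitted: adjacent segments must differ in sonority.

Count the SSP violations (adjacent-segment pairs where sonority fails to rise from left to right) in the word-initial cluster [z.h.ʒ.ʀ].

/z/ is a fricative (sonority 3).
/h/ is a fricative (sonority 3).
/ʒ/ is a fricative (sonority 3).
/ʀ/ is a liquid (sonority 5).
/z/→/h/: 3→3 (plateau) — violation.
/h/→/ʒ/: 3→3 (plateau) — violation.
/ʒ/→/ʀ/: 3→5 (rises) — ok.

2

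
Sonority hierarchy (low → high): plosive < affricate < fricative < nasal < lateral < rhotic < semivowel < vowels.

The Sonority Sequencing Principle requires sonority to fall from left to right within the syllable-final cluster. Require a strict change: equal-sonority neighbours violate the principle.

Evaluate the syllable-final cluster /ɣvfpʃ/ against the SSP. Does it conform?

/ɣ/ is a fricative (sonority 3).
/v/ is a fricative (sonority 3).
/f/ is a fricative (sonority 3).
/p/ is a plosive (sonority 1).
/ʃ/ is a fricative (sonority 3).
The profile is 3-3-3-1-3. Between /ɣ/ (3) and /v/ (3) sonority does not fall, so the cluster violates the SSP.

no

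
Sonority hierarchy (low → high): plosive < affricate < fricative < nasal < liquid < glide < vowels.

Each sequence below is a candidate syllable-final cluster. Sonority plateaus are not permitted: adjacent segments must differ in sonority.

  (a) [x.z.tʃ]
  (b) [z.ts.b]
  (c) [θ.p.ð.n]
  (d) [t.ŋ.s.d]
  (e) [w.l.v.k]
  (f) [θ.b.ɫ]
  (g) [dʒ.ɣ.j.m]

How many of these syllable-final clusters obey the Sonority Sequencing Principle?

(a) [x.z.tʃ]: profile 3-3-2 — violates.
(b) [z.ts.b]: profile 3-2-1 — obeys.
(c) [θ.p.ð.n]: profile 3-1-3-4 — violates.
(d) [t.ŋ.s.d]: profile 1-4-3-1 — violates.
(e) [w.l.v.k]: profile 6-5-3-1 — obeys.
(f) [θ.b.ɫ]: profile 3-1-5 — violates.
(g) [dʒ.ɣ.j.m]: profile 2-3-6-4 — violates.

2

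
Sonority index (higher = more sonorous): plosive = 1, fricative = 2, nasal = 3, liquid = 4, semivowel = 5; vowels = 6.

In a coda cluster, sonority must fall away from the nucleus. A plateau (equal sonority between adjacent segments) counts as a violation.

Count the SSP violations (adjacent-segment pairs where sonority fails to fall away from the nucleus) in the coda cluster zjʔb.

/z/: fricative = 2.
/j/: semivowel = 5.
/ʔ/: plosive = 1.
/b/: plosive = 1.
/z/→/j/: 2→5 (does not fall) — violation.
/j/→/ʔ/: 5→1 (falls) — ok.
/ʔ/→/b/: 1→1 (plateau) — violation.

2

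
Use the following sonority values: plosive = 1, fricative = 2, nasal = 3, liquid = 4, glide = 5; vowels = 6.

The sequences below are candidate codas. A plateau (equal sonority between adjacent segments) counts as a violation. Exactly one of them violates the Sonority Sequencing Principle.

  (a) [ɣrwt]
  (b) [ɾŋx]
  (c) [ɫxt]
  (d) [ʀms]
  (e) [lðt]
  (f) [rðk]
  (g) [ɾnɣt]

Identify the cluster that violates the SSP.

a

(a) 2-4-5-1 → violates
(b) 4-3-2 → obeys
(c) 4-2-1 → obeys
(d) 4-3-2 → obeys
(e) 4-2-1 → obeys
(f) 4-2-1 → obeys
(g) 4-3-2-1 → obeys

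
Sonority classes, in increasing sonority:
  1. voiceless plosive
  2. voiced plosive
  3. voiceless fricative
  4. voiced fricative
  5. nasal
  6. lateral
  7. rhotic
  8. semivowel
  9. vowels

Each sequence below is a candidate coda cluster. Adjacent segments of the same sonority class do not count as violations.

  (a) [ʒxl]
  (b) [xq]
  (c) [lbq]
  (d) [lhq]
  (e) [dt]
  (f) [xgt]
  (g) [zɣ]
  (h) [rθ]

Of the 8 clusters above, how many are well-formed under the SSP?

7

(a) sonority 4-3-6: ill-formed.
(b) sonority 3-1: well-formed.
(c) sonority 6-2-1: well-formed.
(d) sonority 6-3-1: well-formed.
(e) sonority 2-1: well-formed.
(f) sonority 3-2-1: well-formed.
(g) sonority 4-4: well-formed.
(h) sonority 7-3: well-formed.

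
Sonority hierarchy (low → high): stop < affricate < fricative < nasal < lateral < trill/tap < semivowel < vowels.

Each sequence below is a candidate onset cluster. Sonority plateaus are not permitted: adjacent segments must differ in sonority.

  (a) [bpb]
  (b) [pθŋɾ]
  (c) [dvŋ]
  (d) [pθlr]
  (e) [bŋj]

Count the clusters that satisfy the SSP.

4

(a) 1-1-1 → violates
(b) 1-3-4-6 → obeys
(c) 1-3-4 → obeys
(d) 1-3-5-6 → obeys
(e) 1-4-7 → obeys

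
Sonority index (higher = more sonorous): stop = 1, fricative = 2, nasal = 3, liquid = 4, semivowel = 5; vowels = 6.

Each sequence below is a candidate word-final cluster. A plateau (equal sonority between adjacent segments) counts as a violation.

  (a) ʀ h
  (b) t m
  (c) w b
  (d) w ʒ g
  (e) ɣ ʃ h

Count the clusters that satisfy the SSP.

(a) ʀ h: profile 4-2 — obeys.
(b) t m: profile 1-3 — violates.
(c) w b: profile 5-1 — obeys.
(d) w ʒ g: profile 5-2-1 — obeys.
(e) ɣ ʃ h: profile 2-2-2 — violates.

3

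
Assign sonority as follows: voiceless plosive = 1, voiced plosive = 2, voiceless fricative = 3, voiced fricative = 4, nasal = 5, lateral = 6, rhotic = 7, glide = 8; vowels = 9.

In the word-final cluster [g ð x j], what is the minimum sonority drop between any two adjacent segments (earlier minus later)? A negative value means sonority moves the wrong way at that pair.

-5

/g/ — voiced plosive, sonority 2.
/ð/ — voiced fricative, sonority 4.
/x/ — voiceless fricative, sonority 3.
/j/ — glide, sonority 8.
/g/→/ð/: change -2.
/ð/→/x/: change +1.
/x/→/j/: change -5.
Minimum = -5.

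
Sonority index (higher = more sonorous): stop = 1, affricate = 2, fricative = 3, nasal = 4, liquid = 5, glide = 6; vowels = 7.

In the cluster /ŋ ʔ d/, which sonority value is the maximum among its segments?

4

/ŋ/ is a nasal (sonority 4).
/ʔ/ is a stop (sonority 1).
/d/ is a stop (sonority 1).
The maximum is 4.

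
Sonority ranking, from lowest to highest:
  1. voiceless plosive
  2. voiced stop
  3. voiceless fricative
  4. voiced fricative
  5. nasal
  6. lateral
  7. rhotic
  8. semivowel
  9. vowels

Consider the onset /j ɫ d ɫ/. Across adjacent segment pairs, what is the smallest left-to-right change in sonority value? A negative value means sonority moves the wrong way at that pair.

/j/ is a semivowel (sonority 8).
/ɫ/ is a lateral (sonority 6).
/d/ is a voiced stop (sonority 2).
/ɫ/ is a lateral (sonority 6).
/j/→/ɫ/: change -2.
/ɫ/→/d/: change -4.
/d/→/ɫ/: change +4.
Minimum = -4.

-4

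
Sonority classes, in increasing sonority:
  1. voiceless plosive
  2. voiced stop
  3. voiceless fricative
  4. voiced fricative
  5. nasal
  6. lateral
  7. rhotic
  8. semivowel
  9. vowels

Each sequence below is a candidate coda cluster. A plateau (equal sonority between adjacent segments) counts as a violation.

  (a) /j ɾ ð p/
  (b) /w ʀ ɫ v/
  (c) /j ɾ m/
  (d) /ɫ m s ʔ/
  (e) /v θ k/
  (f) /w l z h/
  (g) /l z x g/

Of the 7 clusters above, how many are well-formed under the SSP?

7

(a) 8-7-4-1 → obeys
(b) 8-7-6-4 → obeys
(c) 8-7-5 → obeys
(d) 6-5-3-1 → obeys
(e) 4-3-1 → obeys
(f) 8-6-4-3 → obeys
(g) 6-4-3-2 → obeys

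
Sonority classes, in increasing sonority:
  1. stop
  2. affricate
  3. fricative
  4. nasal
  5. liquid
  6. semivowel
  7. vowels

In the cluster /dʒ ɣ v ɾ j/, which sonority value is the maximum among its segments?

6

/dʒ/ — affricate, sonority 2.
/ɣ/ — fricative, sonority 3.
/v/ — fricative, sonority 3.
/ɾ/ — liquid, sonority 5.
/j/ — semivowel, sonority 6.
The maximum is 6.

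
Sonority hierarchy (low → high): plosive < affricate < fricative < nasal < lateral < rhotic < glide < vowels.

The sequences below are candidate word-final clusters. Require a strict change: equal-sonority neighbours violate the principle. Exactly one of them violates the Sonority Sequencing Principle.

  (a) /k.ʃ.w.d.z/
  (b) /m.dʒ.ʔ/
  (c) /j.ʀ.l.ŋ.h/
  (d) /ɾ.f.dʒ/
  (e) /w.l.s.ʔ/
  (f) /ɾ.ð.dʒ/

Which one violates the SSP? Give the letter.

(a) 1-3-7-1-3 → violates
(b) 4-2-1 → obeys
(c) 7-6-5-4-3 → obeys
(d) 6-3-2 → obeys
(e) 7-5-3-1 → obeys
(f) 6-3-2 → obeys

a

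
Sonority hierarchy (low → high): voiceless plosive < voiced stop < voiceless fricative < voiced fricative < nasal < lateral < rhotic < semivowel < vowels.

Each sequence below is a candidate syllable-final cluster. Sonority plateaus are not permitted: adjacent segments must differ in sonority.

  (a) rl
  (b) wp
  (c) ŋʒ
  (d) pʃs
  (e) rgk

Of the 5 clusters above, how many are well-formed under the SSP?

4

(a) 7-6 → obeys
(b) 8-1 → obeys
(c) 5-4 → obeys
(d) 1-3-3 → violates
(e) 7-2-1 → obeys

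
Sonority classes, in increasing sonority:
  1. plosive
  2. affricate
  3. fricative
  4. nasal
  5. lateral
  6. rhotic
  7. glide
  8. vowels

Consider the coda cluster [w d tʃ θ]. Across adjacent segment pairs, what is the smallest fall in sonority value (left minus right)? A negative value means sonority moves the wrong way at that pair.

/w/ is a glide (sonority 7).
/d/ is a plosive (sonority 1).
/tʃ/ is an affricate (sonority 2).
/θ/ is a fricative (sonority 3).
/w/→/d/: change +6.
/d/→/tʃ/: change -1.
/tʃ/→/θ/: change -1.
Minimum = -1.

-1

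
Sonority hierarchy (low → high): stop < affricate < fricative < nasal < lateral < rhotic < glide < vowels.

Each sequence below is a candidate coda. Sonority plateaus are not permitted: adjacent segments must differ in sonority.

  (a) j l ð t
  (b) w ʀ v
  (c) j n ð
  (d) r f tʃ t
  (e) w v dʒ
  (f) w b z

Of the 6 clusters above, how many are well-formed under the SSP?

5

(a) j l ð t: profile 7-5-3-1 — obeys.
(b) w ʀ v: profile 7-6-3 — obeys.
(c) j n ð: profile 7-4-3 — obeys.
(d) r f tʃ t: profile 6-3-2-1 — obeys.
(e) w v dʒ: profile 7-3-2 — obeys.
(f) w b z: profile 7-1-3 — violates.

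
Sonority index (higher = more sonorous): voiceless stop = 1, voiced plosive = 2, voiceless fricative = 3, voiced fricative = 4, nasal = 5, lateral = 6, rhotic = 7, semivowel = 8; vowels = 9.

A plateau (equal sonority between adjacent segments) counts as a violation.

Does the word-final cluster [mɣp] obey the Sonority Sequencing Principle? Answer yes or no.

/m/: nasal = 5.
/ɣ/: voiced fricative = 4.
/p/: voiceless stop = 1.
The profile 5-4-1 strictly falls, so the word-final cluster satisfies the SSP.

yes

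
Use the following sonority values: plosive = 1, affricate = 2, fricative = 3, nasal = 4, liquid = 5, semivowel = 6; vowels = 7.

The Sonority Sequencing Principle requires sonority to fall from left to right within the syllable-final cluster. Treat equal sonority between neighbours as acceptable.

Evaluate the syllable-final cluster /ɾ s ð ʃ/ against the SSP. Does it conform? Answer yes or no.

/ɾ/ — liquid, sonority 5.
/s/ — fricative, sonority 3.
/ð/ — fricative, sonority 3.
/ʃ/ — fricative, sonority 3.
The profile 5-3-3-3 is non-increasing (plateaus allowed), so the syllable-final cluster satisfies the SSP.

yes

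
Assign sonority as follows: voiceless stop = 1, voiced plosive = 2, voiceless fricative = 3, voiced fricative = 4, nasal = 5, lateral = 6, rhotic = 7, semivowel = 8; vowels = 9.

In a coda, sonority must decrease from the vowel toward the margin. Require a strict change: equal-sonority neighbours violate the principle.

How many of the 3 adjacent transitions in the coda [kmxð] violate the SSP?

2

/k/: voiceless stop = 1.
/m/: nasal = 5.
/x/: voiceless fricative = 3.
/ð/: voiced fricative = 4.
/k/→/m/: 1→5 (does not fall) — violation.
/m/→/x/: 5→3 (falls) — ok.
/x/→/ð/: 3→4 (does not fall) — violation.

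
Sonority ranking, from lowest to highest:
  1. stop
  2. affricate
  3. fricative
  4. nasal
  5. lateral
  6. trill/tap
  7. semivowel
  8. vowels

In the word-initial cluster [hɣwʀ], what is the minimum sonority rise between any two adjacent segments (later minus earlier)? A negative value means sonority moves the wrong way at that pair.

-1

/h/ — fricative, sonority 3.
/ɣ/ — fricative, sonority 3.
/w/ — semivowel, sonority 7.
/ʀ/ — trill/tap, sonority 6.
/h/→/ɣ/: change +0.
/ɣ/→/w/: change +4.
/w/→/ʀ/: change -1.
Minimum = -1.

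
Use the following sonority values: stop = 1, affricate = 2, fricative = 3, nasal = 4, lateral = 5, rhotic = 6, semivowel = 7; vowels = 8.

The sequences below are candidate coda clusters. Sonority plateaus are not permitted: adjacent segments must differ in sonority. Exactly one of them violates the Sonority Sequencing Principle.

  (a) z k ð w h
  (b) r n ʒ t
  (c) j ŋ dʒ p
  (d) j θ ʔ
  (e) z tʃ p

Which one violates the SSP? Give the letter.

(a) z k ð w h: profile 3-1-3-7-3 — violates.
(b) r n ʒ t: profile 6-4-3-1 — obeys.
(c) j ŋ dʒ p: profile 7-4-2-1 — obeys.
(d) j θ ʔ: profile 7-3-1 — obeys.
(e) z tʃ p: profile 3-2-1 — obeys.

a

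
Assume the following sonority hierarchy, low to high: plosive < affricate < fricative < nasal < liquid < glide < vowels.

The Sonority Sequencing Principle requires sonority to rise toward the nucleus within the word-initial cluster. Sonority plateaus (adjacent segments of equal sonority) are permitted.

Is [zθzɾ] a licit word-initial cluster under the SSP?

yes

/z/ is a fricative (sonority 3).
/θ/ is a fricative (sonority 3).
/z/ is a fricative (sonority 3).
/ɾ/ is a liquid (sonority 5).
The profile 3-3-3-5 is non-decreasing (plateaus allowed), so the word-initial cluster satisfies the SSP.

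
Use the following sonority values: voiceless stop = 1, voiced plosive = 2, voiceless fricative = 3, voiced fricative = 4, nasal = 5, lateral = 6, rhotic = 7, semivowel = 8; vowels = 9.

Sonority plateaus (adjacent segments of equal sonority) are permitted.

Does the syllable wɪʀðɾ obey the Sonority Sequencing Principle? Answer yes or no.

no

Onset: /w/ is a semivowel (sonority 8); then the nucleus /ɪ/ (sonority 9).
Onset profile 8-9 — rises to the nucleus.
Coda: /ʀ/ is a rhotic (sonority 7), /ð/ is a voiced fricative (sonority 4), /ɾ/ is a rhotic (sonority 7).
Coda profile 9-7-4-7 — does not fall throughout.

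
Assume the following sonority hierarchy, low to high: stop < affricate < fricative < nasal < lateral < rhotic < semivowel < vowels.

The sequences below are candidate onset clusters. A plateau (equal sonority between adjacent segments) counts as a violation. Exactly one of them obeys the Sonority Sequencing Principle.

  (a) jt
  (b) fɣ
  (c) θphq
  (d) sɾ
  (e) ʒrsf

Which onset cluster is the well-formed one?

(a) jt: profile 7-1 — violates.
(b) fɣ: profile 3-3 — violates.
(c) θphq: profile 3-1-3-1 — violates.
(d) sɾ: profile 3-6 — obeys.
(e) ʒrsf: profile 3-6-3-3 — violates.

d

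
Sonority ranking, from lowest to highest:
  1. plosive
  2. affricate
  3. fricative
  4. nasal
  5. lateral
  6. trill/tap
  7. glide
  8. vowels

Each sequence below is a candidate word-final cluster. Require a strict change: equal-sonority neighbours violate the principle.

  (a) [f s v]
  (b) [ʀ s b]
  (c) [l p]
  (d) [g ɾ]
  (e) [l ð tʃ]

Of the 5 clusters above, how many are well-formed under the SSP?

3

(a) sonority 3-3-3: ill-formed.
(b) sonority 6-3-1: well-formed.
(c) sonority 5-1: well-formed.
(d) sonority 1-6: ill-formed.
(e) sonority 5-3-2: well-formed.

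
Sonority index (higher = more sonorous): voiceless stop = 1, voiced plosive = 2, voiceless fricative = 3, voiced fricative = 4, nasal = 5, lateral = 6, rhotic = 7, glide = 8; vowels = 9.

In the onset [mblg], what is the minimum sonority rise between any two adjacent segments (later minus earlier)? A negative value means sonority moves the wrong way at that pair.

/m/: nasal = 5.
/b/: voiced plosive = 2.
/l/: lateral = 6.
/g/: voiced plosive = 2.
/m/→/b/: change -3.
/b/→/l/: change +4.
/l/→/g/: change -4.
Minimum = -4.

-4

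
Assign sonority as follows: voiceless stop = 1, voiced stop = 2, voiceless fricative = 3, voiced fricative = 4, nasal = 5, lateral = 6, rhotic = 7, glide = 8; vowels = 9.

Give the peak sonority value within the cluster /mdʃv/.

/m/ — nasal, sonority 5.
/d/ — voiced stop, sonority 2.
/ʃ/ — voiceless fricative, sonority 3.
/v/ — voiced fricative, sonority 4.
The maximum is 5.

5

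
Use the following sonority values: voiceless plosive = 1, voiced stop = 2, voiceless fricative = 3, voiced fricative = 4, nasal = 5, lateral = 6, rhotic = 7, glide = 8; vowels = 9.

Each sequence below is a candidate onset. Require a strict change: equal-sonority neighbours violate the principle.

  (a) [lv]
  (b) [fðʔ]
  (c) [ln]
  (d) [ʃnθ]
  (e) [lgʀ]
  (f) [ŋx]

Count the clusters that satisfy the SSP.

0

(a) sonority 6-4: ill-formed.
(b) sonority 3-4-1: ill-formed.
(c) sonority 6-5: ill-formed.
(d) sonority 3-5-3: ill-formed.
(e) sonority 6-2-7: ill-formed.
(f) sonority 5-3: ill-formed.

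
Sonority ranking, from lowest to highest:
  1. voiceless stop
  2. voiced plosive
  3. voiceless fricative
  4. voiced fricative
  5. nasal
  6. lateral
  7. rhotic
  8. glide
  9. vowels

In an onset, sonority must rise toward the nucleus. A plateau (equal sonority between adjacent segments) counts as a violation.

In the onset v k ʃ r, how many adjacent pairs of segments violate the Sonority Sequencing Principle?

1

/v/: voiced fricative = 4.
/k/: voiceless stop = 1.
/ʃ/: voiceless fricative = 3.
/r/: rhotic = 7.
/v/→/k/: 4→1 (does not rise) — violation.
/k/→/ʃ/: 1→3 (rises) — ok.
/ʃ/→/r/: 3→7 (rises) — ok.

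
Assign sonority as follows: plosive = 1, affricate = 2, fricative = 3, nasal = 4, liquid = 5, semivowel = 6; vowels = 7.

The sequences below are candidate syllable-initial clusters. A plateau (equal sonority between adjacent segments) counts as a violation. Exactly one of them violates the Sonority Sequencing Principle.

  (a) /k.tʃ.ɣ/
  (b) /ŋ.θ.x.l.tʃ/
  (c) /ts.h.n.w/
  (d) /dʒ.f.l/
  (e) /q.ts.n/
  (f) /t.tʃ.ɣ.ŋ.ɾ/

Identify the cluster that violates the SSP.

b

(a) 1-2-3 → obeys
(b) 4-3-3-5-2 → violates
(c) 2-3-4-6 → obeys
(d) 2-3-5 → obeys
(e) 1-2-4 → obeys
(f) 1-2-3-4-5 → obeys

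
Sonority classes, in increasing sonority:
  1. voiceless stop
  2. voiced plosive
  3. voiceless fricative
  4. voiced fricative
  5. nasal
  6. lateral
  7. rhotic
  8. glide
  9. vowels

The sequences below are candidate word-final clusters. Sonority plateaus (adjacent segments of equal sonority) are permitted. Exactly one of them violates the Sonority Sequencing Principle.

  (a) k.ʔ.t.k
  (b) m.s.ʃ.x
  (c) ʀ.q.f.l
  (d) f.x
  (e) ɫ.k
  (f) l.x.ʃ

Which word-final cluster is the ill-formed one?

c

(a) k.ʔ.t.k: profile 1-1-1-1 — obeys.
(b) m.s.ʃ.x: profile 5-3-3-3 — obeys.
(c) ʀ.q.f.l: profile 7-1-3-6 — violates.
(d) f.x: profile 3-3 — obeys.
(e) ɫ.k: profile 6-1 — obeys.
(f) l.x.ʃ: profile 6-3-3 — obeys.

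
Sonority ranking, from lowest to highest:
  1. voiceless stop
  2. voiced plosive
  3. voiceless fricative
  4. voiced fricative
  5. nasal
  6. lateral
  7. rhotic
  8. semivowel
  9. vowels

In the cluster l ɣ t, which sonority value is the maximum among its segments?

6

/l/ is a lateral (sonority 6).
/ɣ/ is a voiced fricative (sonority 4).
/t/ is a voiceless stop (sonority 1).
The maximum is 6.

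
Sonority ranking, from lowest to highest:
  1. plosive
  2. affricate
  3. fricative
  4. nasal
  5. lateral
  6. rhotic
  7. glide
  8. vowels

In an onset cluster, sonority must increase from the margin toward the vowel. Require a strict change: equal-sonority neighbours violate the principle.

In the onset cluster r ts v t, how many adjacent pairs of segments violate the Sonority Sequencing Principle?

/r/ is a rhotic (sonority 6).
/ts/ is an affricate (sonority 2).
/v/ is a fricative (sonority 3).
/t/ is a plosive (sonority 1).
/r/→/ts/: 6→2 (does not rise) — violation.
/ts/→/v/: 2→3 (rises) — ok.
/v/→/t/: 3→1 (does not rise) — violation.

2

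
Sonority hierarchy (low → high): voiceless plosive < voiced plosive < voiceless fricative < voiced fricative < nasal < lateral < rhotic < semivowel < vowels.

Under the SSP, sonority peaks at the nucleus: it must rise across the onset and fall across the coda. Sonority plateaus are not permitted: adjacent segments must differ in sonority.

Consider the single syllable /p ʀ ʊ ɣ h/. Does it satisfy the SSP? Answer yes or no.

yes

Onset: /p/ is a voiceless plosive (sonority 1), /ʀ/ is a rhotic (sonority 7); then the nucleus /ʊ/ (sonority 9).
Onset profile 1-7-9 — rises to the nucleus.
Coda: /ɣ/ is a voiced fricative (sonority 4), /h/ is a voiceless fricative (sonority 3).
Coda profile 9-4-3 — falls from the nucleus.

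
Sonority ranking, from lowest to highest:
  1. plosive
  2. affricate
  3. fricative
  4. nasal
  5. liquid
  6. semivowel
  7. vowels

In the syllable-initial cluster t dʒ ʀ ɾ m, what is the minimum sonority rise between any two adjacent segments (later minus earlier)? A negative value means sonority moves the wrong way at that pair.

-1

/t/ — plosive, sonority 1.
/dʒ/ — affricate, sonority 2.
/ʀ/ — liquid, sonority 5.
/ɾ/ — liquid, sonority 5.
/m/ — nasal, sonority 4.
/t/→/dʒ/: change +1.
/dʒ/→/ʀ/: change +3.
/ʀ/→/ɾ/: change +0.
/ɾ/→/m/: change -1.
Minimum = -1.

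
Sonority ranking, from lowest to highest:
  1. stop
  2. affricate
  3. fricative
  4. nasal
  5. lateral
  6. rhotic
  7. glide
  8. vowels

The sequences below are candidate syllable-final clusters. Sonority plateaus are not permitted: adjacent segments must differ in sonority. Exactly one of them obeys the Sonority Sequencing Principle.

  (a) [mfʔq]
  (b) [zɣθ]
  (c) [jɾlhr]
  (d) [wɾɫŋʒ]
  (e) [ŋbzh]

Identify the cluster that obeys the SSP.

d

(a) sonority 4-3-1-1: ill-formed.
(b) sonority 3-3-3: ill-formed.
(c) sonority 7-6-5-3-6: ill-formed.
(d) sonority 7-6-5-4-3: well-formed.
(e) sonority 4-1-3-3: ill-formed.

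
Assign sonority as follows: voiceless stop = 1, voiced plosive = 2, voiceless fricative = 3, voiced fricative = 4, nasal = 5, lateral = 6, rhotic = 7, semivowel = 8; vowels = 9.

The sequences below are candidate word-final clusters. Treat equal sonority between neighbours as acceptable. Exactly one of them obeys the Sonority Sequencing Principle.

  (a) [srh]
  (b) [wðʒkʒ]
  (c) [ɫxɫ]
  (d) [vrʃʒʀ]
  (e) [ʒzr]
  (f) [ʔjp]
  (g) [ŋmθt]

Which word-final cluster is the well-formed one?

(a) [srh]: profile 3-7-3 — violates.
(b) [wðʒkʒ]: profile 8-4-4-1-4 — violates.
(c) [ɫxɫ]: profile 6-3-6 — violates.
(d) [vrʃʒʀ]: profile 4-7-3-4-7 — violates.
(e) [ʒzr]: profile 4-4-7 — violates.
(f) [ʔjp]: profile 1-8-1 — violates.
(g) [ŋmθt]: profile 5-5-3-1 — obeys.

g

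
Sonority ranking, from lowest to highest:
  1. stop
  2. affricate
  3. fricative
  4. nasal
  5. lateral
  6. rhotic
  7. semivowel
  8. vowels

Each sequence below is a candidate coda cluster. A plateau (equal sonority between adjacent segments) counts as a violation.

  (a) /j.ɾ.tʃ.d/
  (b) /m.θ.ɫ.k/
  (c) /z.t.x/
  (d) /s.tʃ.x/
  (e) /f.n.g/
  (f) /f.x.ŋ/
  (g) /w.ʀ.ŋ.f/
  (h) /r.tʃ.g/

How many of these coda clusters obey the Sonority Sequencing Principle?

3

(a) 7-6-2-1 → obeys
(b) 4-3-5-1 → violates
(c) 3-1-3 → violates
(d) 3-2-3 → violates
(e) 3-4-1 → violates
(f) 3-3-4 → violates
(g) 7-6-4-3 → obeys
(h) 6-2-1 → obeys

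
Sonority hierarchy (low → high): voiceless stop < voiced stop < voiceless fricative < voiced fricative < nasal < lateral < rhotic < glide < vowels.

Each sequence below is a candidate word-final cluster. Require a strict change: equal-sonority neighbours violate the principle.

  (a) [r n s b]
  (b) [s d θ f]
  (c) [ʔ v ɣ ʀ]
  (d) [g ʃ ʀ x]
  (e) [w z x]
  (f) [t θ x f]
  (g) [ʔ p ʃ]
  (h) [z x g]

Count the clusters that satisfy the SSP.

3

(a) 7-5-3-2 → obeys
(b) 3-2-3-3 → violates
(c) 1-4-4-7 → violates
(d) 2-3-7-3 → violates
(e) 8-4-3 → obeys
(f) 1-3-3-3 → violates
(g) 1-1-3 → violates
(h) 4-3-2 → obeys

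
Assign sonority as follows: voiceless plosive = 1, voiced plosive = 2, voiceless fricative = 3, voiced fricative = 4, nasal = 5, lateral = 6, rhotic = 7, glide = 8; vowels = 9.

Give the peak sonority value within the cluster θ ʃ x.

3

/θ/: voiceless fricative = 3.
/ʃ/: voiceless fricative = 3.
/x/: voiceless fricative = 3.
The maximum is 3.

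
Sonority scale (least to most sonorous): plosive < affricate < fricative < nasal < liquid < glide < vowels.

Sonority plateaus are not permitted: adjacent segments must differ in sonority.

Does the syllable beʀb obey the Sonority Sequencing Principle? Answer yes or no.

Onset: /b/ is a plosive (sonority 1); then the nucleus /e/ (sonority 7).
Onset profile 1-7 — rises to the nucleus.
Coda: /ʀ/ is a liquid (sonority 5), /b/ is a plosive (sonority 1).
Coda profile 7-5-1 — falls from the nucleus.

yes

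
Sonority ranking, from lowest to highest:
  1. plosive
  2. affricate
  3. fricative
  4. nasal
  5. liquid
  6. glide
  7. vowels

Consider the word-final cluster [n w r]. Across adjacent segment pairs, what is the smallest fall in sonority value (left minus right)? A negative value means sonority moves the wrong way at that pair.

-2

/n/ is a nasal (sonority 4).
/w/ is a glide (sonority 6).
/r/ is a liquid (sonority 5).
/n/→/w/: change -2.
/w/→/r/: change +1.
Minimum = -2.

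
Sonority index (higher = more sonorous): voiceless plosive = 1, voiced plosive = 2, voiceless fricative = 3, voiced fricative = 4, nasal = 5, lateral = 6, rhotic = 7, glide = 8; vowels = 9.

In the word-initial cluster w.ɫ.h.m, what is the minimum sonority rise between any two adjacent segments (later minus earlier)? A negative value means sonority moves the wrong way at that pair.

-3

/w/: glide = 8.
/ɫ/: lateral = 6.
/h/: voiceless fricative = 3.
/m/: nasal = 5.
/w/→/ɫ/: change -2.
/ɫ/→/h/: change -3.
/h/→/m/: change +2.
Minimum = -3.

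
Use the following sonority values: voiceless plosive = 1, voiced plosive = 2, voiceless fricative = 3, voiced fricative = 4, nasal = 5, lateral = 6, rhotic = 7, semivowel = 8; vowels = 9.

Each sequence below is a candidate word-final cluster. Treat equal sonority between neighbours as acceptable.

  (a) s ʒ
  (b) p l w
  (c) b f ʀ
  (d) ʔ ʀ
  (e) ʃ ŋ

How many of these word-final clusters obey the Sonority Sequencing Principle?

0

(a) sonority 3-4: ill-formed.
(b) sonority 1-6-8: ill-formed.
(c) sonority 2-3-7: ill-formed.
(d) sonority 1-7: ill-formed.
(e) sonority 3-5: ill-formed.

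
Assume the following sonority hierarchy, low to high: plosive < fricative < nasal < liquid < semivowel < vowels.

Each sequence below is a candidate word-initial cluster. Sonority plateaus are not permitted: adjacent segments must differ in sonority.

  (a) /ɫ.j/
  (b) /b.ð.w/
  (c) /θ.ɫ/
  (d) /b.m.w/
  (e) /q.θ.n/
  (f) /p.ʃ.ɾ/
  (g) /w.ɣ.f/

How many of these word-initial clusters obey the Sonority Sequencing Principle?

(a) /ɫ.j/: profile 4-5 — obeys.
(b) /b.ð.w/: profile 1-2-5 — obeys.
(c) /θ.ɫ/: profile 2-4 — obeys.
(d) /b.m.w/: profile 1-3-5 — obeys.
(e) /q.θ.n/: profile 1-2-3 — obeys.
(f) /p.ʃ.ɾ/: profile 1-2-4 — obeys.
(g) /w.ɣ.f/: profile 5-2-2 — violates.

6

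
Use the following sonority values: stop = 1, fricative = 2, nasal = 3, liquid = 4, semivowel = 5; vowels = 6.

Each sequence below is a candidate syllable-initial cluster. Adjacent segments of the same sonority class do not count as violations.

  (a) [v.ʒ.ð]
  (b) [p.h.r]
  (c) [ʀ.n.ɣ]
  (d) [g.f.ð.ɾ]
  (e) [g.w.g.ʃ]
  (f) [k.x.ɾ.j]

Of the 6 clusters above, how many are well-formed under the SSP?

4

(a) 2-2-2 → obeys
(b) 1-2-4 → obeys
(c) 4-3-2 → violates
(d) 1-2-2-4 → obeys
(e) 1-5-1-2 → violates
(f) 1-2-4-5 → obeys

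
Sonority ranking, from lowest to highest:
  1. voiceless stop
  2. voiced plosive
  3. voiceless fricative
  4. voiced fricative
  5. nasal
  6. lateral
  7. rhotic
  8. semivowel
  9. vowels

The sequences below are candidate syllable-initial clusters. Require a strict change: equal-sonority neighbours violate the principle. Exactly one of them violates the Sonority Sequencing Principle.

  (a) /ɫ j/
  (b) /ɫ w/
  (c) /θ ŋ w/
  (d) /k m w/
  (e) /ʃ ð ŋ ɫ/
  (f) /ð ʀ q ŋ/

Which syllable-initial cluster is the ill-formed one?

f

(a) sonority 6-8: well-formed.
(b) sonority 6-8: well-formed.
(c) sonority 3-5-8: well-formed.
(d) sonority 1-5-8: well-formed.
(e) sonority 3-4-5-6: well-formed.
(f) sonority 4-7-1-5: ill-formed.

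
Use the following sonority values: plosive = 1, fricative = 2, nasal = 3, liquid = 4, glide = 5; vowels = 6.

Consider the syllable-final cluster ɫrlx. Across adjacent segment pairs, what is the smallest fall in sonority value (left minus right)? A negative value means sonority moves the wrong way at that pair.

0

/ɫ/ — liquid, sonority 4.
/r/ — liquid, sonority 4.
/l/ — liquid, sonority 4.
/x/ — fricative, sonority 2.
/ɫ/→/r/: change +0.
/r/→/l/: change +0.
/l/→/x/: change +2.
Minimum = 0.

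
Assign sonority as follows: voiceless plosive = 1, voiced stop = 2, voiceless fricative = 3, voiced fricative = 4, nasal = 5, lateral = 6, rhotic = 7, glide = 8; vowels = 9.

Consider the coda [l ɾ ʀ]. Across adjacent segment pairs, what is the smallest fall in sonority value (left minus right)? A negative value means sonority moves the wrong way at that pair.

/l/: lateral = 6.
/ɾ/: rhotic = 7.
/ʀ/: rhotic = 7.
/l/→/ɾ/: change -1.
/ɾ/→/ʀ/: change +0.
Minimum = -1.

-1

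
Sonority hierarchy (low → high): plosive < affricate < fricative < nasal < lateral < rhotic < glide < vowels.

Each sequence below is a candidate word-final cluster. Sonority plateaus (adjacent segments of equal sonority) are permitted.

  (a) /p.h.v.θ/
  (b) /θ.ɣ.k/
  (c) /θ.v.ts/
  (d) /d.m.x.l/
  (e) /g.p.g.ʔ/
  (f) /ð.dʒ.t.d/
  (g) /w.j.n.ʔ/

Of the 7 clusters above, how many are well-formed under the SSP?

5

(a) /p.h.v.θ/: profile 1-3-3-3 — violates.
(b) /θ.ɣ.k/: profile 3-3-1 — obeys.
(c) /θ.v.ts/: profile 3-3-2 — obeys.
(d) /d.m.x.l/: profile 1-4-3-5 — violates.
(e) /g.p.g.ʔ/: profile 1-1-1-1 — obeys.
(f) /ð.dʒ.t.d/: profile 3-2-1-1 — obeys.
(g) /w.j.n.ʔ/: profile 7-7-4-1 — obeys.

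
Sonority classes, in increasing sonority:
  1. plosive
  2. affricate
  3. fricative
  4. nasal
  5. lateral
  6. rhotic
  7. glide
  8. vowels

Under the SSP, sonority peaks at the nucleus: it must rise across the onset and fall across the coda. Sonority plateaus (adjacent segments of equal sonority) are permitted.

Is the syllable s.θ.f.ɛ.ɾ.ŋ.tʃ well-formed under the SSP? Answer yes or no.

Onset: /s/ is a fricative (sonority 3), /θ/ is a fricative (sonority 3), /f/ is a fricative (sonority 3); then the nucleus /ɛ/ (sonority 8).
Onset profile 3-3-3-8 — rises to the nucleus.
Coda: /ɾ/ is a rhotic (sonority 6), /ŋ/ is a nasal (sonority 4), /tʃ/ is an affricate (sonority 2).
Coda profile 8-6-4-2 — falls from the nucleus.

yes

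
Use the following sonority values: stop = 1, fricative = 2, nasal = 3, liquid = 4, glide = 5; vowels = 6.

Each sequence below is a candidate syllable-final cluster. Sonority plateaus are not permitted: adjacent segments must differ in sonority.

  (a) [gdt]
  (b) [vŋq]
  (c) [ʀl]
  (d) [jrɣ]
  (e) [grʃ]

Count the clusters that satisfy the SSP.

1

(a) sonority 1-1-1: ill-formed.
(b) sonority 2-3-1: ill-formed.
(c) sonority 4-4: ill-formed.
(d) sonority 5-4-2: well-formed.
(e) sonority 1-4-2: ill-formed.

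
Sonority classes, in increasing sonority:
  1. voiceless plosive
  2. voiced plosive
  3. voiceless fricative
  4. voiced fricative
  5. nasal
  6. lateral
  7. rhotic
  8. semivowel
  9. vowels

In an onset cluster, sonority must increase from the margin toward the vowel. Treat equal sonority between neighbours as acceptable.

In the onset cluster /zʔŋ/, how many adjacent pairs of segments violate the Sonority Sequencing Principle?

/z/ — voiced fricative, sonority 4.
/ʔ/ — voiceless plosive, sonority 1.
/ŋ/ — nasal, sonority 5.
/z/→/ʔ/: 4→1 (does not rise) — violation.
/ʔ/→/ŋ/: 1→5 (rises) — ok.

1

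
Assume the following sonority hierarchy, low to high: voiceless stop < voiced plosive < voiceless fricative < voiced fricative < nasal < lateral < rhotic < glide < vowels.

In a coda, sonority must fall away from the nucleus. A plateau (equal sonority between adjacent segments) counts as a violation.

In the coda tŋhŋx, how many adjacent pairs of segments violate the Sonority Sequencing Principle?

/t/: voiceless stop = 1.
/ŋ/: nasal = 5.
/h/: voiceless fricative = 3.
/ŋ/: nasal = 5.
/x/: voiceless fricative = 3.
/t/→/ŋ/: 1→5 (does not fall) — violation.
/ŋ/→/h/: 5→3 (falls) — ok.
/h/→/ŋ/: 3→5 (does not fall) — violation.
/ŋ/→/x/: 5→3 (falls) — ok.

2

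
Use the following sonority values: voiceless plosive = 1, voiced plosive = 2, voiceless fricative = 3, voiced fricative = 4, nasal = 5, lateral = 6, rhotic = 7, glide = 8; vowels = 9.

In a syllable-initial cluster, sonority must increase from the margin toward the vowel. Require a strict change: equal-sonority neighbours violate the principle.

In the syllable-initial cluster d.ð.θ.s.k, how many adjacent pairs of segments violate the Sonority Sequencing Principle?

3

/d/ — voiced plosive, sonority 2.
/ð/ — voiced fricative, sonority 4.
/θ/ — voiceless fricative, sonority 3.
/s/ — voiceless fricative, sonority 3.
/k/ — voiceless plosive, sonority 1.
/d/→/ð/: 2→4 (rises) — ok.
/ð/→/θ/: 4→3 (does not rise) — violation.
/θ/→/s/: 3→3 (plateau) — violation.
/s/→/k/: 3→1 (does not rise) — violation.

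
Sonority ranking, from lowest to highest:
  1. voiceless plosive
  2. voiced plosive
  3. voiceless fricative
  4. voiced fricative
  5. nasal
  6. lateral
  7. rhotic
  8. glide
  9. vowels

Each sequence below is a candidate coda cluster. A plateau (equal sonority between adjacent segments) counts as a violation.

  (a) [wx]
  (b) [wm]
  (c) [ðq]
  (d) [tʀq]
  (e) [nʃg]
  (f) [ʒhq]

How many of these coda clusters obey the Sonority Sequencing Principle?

(a) 8-3 → obeys
(b) 8-5 → obeys
(c) 4-1 → obeys
(d) 1-7-1 → violates
(e) 5-3-2 → obeys
(f) 4-3-1 → obeys

5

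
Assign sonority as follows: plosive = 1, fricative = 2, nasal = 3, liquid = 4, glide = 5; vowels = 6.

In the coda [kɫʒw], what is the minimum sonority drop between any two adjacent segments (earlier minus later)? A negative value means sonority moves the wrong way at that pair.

/k/ is a plosive (sonority 1).
/ɫ/ is a liquid (sonority 4).
/ʒ/ is a fricative (sonority 2).
/w/ is a glide (sonority 5).
/k/→/ɫ/: change -3.
/ɫ/→/ʒ/: change +2.
/ʒ/→/w/: change -3.
Minimum = -3.

-3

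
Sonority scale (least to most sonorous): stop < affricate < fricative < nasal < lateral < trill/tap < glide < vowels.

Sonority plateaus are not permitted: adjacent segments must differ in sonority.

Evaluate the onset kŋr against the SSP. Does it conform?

yes

/k/: stop = 1.
/ŋ/: nasal = 4.
/r/: trill/tap = 6.
The profile 1-4-6 strictly rises, so the onset satisfies the SSP.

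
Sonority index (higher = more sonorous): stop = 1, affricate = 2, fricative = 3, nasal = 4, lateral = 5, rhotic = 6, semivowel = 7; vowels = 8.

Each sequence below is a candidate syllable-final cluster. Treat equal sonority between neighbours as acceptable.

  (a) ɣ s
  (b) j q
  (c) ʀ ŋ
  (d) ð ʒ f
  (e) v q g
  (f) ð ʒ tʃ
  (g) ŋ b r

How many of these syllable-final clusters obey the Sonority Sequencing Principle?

(a) sonority 3-3: well-formed.
(b) sonority 7-1: well-formed.
(c) sonority 6-4: well-formed.
(d) sonority 3-3-3: well-formed.
(e) sonority 3-1-1: well-formed.
(f) sonority 3-3-2: well-formed.
(g) sonority 4-1-6: ill-formed.

6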